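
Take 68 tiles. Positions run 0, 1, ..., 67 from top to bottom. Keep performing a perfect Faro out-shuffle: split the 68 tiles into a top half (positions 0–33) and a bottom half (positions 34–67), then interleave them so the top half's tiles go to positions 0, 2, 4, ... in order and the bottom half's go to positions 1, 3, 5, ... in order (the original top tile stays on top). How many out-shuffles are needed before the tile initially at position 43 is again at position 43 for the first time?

Follow position 43 under repeated out-shuffles:
43 → 19 → 38 → 9 → 18 → 36 → 5 → 10 → ... → 43 (length 66)
It first returns after 66 out-shuffles.

66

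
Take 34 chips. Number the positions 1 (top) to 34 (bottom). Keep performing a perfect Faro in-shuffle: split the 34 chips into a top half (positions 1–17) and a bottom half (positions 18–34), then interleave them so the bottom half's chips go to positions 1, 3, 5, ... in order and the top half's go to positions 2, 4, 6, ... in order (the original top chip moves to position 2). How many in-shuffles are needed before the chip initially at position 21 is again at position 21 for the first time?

Follow position 21 under repeated in-shuffles:
21 → 7 → 14 → 28 → 21
It first returns after 4 in-shuffles.

4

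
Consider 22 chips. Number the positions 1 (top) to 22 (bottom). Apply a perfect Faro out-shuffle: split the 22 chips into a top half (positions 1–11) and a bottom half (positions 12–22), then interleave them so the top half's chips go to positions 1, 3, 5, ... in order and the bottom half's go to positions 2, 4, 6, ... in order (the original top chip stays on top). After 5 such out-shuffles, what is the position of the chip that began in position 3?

2

Track the chip's position through each out-shuffle:
3 → 5 → 9 → 17 → 12 → 2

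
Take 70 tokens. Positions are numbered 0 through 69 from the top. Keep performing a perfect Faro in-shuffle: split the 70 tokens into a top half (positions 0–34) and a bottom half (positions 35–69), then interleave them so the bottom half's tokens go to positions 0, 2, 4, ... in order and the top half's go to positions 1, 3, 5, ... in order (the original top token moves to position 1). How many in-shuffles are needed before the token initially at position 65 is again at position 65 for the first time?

Follow position 65 under repeated in-shuffles:
65 → 60 → 50 → 30 → 61 → 52 → 34 → 69 → ... → 65 (length 35)
It first returns after 35 in-shuffles.

35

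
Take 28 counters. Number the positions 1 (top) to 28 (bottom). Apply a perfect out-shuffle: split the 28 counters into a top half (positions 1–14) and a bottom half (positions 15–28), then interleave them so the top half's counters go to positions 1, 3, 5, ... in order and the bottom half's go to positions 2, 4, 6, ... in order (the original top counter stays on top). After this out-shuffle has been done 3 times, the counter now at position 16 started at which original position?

13

Work backwards from position 16, undoing one out-shuffle at a time:
16 ← 22 ← 25 ← 13
So the counter now at position 16 started at position 13.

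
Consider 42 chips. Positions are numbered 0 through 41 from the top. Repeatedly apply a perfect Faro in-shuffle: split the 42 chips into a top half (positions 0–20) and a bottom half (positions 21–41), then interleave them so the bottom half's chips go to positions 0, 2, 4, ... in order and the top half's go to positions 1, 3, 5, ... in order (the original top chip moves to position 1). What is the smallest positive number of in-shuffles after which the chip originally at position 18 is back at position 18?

14

Follow position 18 under repeated in-shuffles:
18 → 37 → 32 → 22 → 2 → 5 → 11 → 23 → 4 → 9 → 19 → 39 → 36 → 30 → 18
It first returns after 14 in-shuffles.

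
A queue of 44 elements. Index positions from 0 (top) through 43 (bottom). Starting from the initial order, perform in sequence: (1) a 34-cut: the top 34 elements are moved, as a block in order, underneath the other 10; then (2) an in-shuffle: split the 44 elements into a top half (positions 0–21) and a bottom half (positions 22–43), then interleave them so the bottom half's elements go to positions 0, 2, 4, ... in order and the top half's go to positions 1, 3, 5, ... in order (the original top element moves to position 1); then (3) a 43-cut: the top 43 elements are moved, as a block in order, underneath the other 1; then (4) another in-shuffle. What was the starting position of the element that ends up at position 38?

32

Undo the operations in reverse order, starting from position 38:
  undo op 4 (in-shuffle, from bottom half): 38 ← 41
  undo op 3 (cut 43): 41 ← 40
  undo op 2 (in-shuffle, from bottom half): 40 ← 42
  undo op 1 (cut 34): 42 ← 32
So the element at position 38 came from original position 32.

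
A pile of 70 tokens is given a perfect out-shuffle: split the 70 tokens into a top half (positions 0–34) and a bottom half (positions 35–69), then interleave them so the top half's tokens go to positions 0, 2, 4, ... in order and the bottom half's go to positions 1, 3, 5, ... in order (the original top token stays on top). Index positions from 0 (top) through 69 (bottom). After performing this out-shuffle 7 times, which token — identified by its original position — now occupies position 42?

51

Work backwards from position 42, undoing one out-shuffle at a time:
42 ← 21 ← 45 ← 57 ← 63 ← 66 ← 33 ← 51
So the token now at position 42 started at position 51.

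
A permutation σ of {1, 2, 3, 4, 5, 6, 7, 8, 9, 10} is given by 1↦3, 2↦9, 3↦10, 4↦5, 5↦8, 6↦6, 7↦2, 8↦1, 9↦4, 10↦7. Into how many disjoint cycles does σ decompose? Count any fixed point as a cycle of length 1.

Cycle decomposition: (1 3 10 7 2 9 4 5 8) (6).
2 cycles.

2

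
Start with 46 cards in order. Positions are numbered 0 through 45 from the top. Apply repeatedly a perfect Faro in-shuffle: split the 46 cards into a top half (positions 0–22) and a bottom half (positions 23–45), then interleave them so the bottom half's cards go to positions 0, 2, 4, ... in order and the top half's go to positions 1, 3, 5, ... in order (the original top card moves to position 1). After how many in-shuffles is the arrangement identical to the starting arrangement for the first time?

23

The in-shuffle permutes the 46 positions with cycle lengths [23, 23].
Every card is home exactly when every cycle has completed a whole number of laps, i.e. after lcm(23) = 23 in-shuffles.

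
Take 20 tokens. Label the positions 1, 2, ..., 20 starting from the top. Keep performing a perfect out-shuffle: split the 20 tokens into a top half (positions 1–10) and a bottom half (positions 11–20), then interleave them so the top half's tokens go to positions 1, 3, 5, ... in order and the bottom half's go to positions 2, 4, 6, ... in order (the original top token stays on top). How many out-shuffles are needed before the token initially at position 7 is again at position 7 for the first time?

Follow position 7 under repeated out-shuffles:
7 → 13 → 6 → 11 → 2 → 3 → 5 → 9 → 17 → 14 → 8 → 15 → 10 → 19 → 18 → 16 → 12 → 4 → 7
It first returns after 18 out-shuffles.

18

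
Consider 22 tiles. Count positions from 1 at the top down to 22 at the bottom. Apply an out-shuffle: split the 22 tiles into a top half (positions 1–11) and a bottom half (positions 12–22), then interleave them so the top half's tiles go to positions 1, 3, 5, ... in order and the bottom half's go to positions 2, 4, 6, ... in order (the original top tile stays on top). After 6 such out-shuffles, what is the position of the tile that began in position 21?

Track the tile's position through each out-shuffle:
21 → 20 → 18 → 14 → 6 → 11 → 21

21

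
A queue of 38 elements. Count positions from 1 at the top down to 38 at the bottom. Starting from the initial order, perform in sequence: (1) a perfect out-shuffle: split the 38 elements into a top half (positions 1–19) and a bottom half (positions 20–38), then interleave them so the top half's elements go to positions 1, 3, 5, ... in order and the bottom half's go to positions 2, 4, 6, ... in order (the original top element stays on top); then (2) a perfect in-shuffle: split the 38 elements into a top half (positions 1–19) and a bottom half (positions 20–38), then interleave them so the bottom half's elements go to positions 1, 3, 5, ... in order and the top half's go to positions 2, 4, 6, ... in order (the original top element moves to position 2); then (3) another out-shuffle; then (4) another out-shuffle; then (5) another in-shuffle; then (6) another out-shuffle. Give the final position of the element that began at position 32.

10

Track the element from position 32 forward through each operation:
  after op 1 (out-shuffle): 32 → 26
  after op 2 (in-shuffle): 26 → 13
  after op 3 (out-shuffle): 13 → 25
  after op 4 (out-shuffle): 25 → 12
  after op 5 (in-shuffle): 12 → 24
  after op 6 (out-shuffle): 24 → 10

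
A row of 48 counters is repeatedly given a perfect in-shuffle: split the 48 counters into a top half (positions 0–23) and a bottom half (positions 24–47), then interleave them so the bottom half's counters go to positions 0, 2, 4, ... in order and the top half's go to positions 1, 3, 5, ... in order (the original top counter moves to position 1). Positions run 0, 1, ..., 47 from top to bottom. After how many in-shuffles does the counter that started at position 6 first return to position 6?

Follow position 6 under repeated in-shuffles:
6 → 13 → 27 → 6
It first returns after 3 in-shuffles.

3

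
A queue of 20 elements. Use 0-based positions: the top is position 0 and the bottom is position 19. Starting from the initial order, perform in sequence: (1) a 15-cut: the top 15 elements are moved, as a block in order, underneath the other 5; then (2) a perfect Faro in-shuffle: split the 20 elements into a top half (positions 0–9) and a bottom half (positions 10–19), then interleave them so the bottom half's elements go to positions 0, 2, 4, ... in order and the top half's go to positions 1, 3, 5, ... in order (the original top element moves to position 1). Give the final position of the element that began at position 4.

Track the element from position 4 forward through each operation:
  after op 1 (cut 15): 4 → 9
  after op 2 (in-shuffle): 9 → 19

19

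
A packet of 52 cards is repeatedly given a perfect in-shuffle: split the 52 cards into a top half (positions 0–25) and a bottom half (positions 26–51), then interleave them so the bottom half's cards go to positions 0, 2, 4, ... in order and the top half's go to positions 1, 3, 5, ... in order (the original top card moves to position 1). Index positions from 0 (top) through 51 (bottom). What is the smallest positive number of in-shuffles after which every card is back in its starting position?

52

The in-shuffle permutes the 52 positions with cycle lengths [52].
Every card is home exactly when every cycle has completed a whole number of laps, i.e. after lcm(52) = 52 in-shuffles.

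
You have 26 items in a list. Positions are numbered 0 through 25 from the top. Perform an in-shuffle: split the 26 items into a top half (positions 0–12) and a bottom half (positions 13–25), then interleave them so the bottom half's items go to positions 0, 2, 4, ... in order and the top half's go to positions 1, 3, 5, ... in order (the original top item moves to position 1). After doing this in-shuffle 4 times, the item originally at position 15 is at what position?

12

Track the item's position through each in-shuffle:
15 → 4 → 9 → 19 → 12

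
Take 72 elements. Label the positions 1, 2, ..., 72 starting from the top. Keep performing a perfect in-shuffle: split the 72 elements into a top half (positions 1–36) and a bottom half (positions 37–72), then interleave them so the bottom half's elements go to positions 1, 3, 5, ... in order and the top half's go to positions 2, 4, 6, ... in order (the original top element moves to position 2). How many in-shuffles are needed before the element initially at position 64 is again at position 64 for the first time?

Follow position 64 under repeated in-shuffles:
64 → 55 → 37 → 1 → 2 → 4 → 8 → 16 → 32 → 64
It first returns after 9 in-shuffles.

9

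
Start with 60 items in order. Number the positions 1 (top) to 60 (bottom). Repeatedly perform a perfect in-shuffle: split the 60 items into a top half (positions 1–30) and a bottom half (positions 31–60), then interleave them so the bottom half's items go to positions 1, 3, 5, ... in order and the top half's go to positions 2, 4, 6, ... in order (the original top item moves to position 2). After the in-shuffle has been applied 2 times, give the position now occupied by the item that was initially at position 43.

Track the item's position through each in-shuffle:
43 → 25 → 50

50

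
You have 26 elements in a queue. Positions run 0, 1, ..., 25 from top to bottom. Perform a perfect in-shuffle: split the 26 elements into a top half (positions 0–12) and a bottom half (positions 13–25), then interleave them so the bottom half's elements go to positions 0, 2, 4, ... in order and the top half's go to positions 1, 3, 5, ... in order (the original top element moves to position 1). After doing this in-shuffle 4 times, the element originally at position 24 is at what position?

21

Track the element's position through each in-shuffle:
24 → 22 → 18 → 10 → 21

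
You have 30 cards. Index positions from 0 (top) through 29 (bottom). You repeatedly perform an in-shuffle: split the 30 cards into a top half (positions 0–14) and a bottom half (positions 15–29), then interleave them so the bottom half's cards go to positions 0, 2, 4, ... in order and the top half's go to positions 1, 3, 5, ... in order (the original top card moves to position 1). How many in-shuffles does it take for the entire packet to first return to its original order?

The in-shuffle permutes the 30 positions with cycle lengths [5, 5, 5, 5, 5, 5].
Every card is home exactly when every cycle has completed a whole number of laps, i.e. after lcm(5) = 5 in-shuffles.

5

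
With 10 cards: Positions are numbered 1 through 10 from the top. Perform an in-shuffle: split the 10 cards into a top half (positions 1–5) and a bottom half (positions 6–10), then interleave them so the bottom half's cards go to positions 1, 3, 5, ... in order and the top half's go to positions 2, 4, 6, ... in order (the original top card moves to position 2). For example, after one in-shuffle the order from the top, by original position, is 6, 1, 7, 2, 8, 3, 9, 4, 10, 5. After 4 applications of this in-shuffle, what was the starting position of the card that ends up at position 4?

3

Work backwards from position 4, undoing one in-shuffle at a time:
4 ← 2 ← 1 ← 6 ← 3
So the card now at position 4 started at position 3.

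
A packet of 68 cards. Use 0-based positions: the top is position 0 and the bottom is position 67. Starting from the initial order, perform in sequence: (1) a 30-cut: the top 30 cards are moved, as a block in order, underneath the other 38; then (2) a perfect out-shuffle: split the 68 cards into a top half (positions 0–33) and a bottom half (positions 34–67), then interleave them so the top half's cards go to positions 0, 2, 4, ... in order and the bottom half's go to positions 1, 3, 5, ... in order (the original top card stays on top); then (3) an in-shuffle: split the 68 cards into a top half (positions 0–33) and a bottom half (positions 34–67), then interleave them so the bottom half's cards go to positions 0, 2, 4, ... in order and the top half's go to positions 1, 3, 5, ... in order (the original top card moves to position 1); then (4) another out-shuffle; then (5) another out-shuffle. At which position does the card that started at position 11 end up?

51

Track the card from position 11 forward through each operation:
  after op 1 (cut 30): 11 → 49
  after op 2 (out-shuffle): 49 → 31
  after op 3 (in-shuffle): 31 → 63
  after op 4 (out-shuffle): 63 → 59
  after op 5 (out-shuffle): 59 → 51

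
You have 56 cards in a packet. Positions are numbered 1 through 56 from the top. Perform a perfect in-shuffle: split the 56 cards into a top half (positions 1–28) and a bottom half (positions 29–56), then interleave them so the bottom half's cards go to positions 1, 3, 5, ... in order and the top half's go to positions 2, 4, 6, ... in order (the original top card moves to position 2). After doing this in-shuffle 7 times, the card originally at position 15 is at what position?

39

Track the card's position through each in-shuffle:
15 → 30 → 3 → 6 → 12 → 24 → 48 → 39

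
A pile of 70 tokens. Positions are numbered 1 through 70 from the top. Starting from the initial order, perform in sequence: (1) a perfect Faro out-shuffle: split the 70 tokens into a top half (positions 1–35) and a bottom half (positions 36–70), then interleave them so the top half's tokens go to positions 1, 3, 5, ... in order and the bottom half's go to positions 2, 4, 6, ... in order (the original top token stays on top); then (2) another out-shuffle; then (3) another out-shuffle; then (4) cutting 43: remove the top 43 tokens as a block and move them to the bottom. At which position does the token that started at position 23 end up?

66

Track the token from position 23 forward through each operation:
  after op 1 (out-shuffle): 23 → 45
  after op 2 (out-shuffle): 45 → 20
  after op 3 (out-shuffle): 20 → 39
  after op 4 (cut 43): 39 → 66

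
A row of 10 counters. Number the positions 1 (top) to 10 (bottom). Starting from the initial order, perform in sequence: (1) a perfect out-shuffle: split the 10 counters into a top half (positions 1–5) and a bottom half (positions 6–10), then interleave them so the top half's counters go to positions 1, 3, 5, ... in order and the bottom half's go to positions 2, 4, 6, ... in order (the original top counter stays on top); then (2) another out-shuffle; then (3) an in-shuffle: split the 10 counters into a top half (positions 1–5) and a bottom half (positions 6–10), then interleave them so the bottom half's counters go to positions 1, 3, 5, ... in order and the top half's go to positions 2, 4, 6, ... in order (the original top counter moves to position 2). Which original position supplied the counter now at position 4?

8

Undo the operations in reverse order, starting from position 4:
  undo op 3 (in-shuffle, from top half): 4 ← 2
  undo op 2 (out-shuffle, from bottom half): 2 ← 6
  undo op 1 (out-shuffle, from bottom half): 6 ← 8
So the counter at position 4 came from original position 8.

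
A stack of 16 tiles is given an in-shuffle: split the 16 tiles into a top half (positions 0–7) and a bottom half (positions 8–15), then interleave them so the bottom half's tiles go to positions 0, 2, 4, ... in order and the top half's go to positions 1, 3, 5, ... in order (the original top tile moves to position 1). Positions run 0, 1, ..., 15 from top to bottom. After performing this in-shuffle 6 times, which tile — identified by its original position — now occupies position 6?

10

Work backwards from position 6, undoing one in-shuffle at a time:
6 ← 11 ← 5 ← 2 ← 9 ← 4 ← 10
So the tile now at position 6 started at position 10.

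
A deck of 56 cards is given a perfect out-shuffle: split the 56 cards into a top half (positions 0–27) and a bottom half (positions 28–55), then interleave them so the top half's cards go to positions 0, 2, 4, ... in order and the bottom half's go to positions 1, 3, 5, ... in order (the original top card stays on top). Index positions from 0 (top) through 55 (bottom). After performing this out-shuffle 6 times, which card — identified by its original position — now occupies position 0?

0

Work backwards from position 0, undoing one out-shuffle at a time:
0 ← 0 ← 0 ← 0 ← 0 ← 0 ← 0
So the card now at position 0 started at position 0.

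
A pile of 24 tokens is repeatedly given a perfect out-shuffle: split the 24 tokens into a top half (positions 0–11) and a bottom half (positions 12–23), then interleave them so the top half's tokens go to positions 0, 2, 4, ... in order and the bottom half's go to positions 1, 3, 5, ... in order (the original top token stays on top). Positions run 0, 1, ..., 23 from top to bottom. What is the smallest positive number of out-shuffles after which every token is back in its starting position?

The out-shuffle permutes the 24 positions with cycle lengths [1, 1, 11, 11].
Every token is home exactly when every cycle has completed a whole number of laps, i.e. after lcm(1, 11) = 11 out-shuffles.

11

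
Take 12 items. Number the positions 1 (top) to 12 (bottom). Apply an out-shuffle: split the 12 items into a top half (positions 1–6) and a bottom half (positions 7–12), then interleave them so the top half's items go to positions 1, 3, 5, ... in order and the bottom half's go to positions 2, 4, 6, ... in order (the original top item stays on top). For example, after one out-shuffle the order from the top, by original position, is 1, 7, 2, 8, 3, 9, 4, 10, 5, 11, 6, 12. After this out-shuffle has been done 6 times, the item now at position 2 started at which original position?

6

Work backwards from position 2, undoing one out-shuffle at a time:
2 ← 7 ← 4 ← 8 ← 10 ← 11 ← 6
So the item now at position 2 started at position 6.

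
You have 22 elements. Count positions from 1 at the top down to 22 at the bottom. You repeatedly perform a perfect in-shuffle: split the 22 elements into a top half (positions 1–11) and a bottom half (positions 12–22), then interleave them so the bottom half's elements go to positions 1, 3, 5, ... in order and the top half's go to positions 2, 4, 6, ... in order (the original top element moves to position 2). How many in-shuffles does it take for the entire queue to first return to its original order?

The in-shuffle permutes the 22 positions with cycle lengths [11, 11].
Every element is home exactly when every cycle has completed a whole number of laps, i.e. after lcm(11) = 11 in-shuffles.

11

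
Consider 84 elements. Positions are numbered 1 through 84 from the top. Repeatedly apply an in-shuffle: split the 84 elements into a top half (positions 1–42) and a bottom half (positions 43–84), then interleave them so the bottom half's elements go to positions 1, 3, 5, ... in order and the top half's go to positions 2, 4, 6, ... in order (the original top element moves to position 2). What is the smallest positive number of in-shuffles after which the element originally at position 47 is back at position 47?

8

Follow position 47 under repeated in-shuffles:
47 → 9 → 18 → 36 → 72 → 59 → 33 → 66 → 47
It first returns after 8 in-shuffles.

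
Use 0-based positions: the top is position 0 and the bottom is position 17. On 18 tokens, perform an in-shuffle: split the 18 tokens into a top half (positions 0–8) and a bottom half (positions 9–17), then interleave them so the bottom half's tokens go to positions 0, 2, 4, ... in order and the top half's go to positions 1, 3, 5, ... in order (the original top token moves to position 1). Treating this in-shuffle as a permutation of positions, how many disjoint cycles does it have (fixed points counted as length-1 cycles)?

1

Trace each unvisited position around until it returns:
(0 1 3 7 15 12 ... len 18)
1 cycle in total.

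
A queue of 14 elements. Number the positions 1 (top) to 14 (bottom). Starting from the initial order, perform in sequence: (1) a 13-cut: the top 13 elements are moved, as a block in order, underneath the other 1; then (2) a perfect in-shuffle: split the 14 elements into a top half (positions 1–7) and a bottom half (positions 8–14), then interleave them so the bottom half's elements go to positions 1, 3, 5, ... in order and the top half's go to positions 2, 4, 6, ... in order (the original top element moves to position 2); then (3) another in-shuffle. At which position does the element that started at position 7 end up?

Track the element from position 7 forward through each operation:
  after op 1 (cut 13): 7 → 8
  after op 2 (in-shuffle): 8 → 1
  after op 3 (in-shuffle): 1 → 2

2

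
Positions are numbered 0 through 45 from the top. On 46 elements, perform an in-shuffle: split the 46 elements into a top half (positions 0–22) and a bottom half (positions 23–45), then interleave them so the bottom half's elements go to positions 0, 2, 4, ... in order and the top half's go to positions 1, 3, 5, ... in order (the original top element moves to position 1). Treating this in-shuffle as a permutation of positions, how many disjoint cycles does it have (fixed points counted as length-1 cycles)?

Trace each unvisited position around until it returns:
(0 1 3 7 15 31 ... len 23) (4 9 19 39 32 18 ... len 23)
2 cycles in total.

2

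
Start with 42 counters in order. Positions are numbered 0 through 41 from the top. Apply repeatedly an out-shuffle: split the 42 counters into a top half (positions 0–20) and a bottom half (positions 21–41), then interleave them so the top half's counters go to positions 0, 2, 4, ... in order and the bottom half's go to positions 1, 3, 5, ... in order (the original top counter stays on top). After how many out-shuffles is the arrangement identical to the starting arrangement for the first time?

The out-shuffle permutes the 42 positions with cycle lengths [1, 1, 20, 20].
Every counter is home exactly when every cycle has completed a whole number of laps, i.e. after lcm(1, 20) = 20 out-shuffles.

20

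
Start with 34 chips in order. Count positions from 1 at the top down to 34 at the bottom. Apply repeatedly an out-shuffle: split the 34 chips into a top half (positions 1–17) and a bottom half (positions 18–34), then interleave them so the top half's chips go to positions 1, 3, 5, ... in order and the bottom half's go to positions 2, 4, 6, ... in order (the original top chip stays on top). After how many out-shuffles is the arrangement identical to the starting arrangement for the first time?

10

The out-shuffle permutes the 34 positions with cycle lengths [1, 1, 2, 10, 10, 10].
Every chip is home exactly when every cycle has completed a whole number of laps, i.e. after lcm(1, 2, 10) = 10 out-shuffles.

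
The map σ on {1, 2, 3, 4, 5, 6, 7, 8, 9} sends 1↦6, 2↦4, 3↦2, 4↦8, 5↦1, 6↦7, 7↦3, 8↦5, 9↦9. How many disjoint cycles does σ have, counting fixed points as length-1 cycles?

Cycle decomposition: (1 6 7 3 2 4 8 5) (9).
2 cycles.

2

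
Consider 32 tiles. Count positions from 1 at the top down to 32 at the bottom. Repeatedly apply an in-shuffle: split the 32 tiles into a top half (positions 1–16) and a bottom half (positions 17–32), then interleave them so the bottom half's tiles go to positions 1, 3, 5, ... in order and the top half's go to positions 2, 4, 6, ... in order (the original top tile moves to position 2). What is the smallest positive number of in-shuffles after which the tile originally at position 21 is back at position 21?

Follow position 21 under repeated in-shuffles:
21 → 9 → 18 → 3 → 6 → 12 → 24 → 15 → 30 → 27 → 21
It first returns after 10 in-shuffles.

10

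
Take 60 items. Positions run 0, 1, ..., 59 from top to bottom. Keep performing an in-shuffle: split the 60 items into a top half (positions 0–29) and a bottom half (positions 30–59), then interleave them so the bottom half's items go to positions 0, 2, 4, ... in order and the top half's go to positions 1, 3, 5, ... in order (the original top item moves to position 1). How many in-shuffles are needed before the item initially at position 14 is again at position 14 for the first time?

Follow position 14 under repeated in-shuffles:
14 → 29 → 59 → 58 → 56 → 52 → 44 → 28 → ... → 14 (length 60)
It first returns after 60 in-shuffles.

60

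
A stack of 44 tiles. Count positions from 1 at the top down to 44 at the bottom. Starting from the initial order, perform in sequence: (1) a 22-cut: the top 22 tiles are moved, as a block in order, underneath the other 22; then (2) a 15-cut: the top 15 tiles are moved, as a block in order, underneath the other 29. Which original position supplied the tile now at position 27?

Undo the operations in reverse order, starting from position 27:
  undo op 2 (cut 15): 27 ← 42
  undo op 1 (cut 22): 42 ← 20
So the tile at position 27 came from original position 20.

20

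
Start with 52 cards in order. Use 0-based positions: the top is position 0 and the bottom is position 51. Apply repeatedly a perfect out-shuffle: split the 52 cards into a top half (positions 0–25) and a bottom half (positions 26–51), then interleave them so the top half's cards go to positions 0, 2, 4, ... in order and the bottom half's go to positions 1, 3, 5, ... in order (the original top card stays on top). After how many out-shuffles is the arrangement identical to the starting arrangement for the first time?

8

The out-shuffle permutes the 52 positions with cycle lengths [1, 1, 2, 8, 8, 8, 8, 8, 8].
Every card is home exactly when every cycle has completed a whole number of laps, i.e. after lcm(1, 2, 8) = 8 out-shuffles.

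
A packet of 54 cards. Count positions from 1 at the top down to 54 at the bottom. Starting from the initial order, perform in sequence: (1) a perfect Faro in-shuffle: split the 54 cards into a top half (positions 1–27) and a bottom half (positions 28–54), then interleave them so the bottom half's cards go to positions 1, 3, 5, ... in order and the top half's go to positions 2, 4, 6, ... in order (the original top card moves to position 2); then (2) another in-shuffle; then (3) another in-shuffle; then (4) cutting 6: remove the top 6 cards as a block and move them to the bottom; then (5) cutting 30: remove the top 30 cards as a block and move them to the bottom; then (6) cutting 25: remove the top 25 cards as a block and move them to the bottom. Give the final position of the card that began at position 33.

37

Track the card from position 33 forward through each operation:
  after op 1 (in-shuffle): 33 → 11
  after op 2 (in-shuffle): 11 → 22
  after op 3 (in-shuffle): 22 → 44
  after op 4 (cut 6): 44 → 38
  after op 5 (cut 30): 38 → 8
  after op 6 (cut 25): 8 → 37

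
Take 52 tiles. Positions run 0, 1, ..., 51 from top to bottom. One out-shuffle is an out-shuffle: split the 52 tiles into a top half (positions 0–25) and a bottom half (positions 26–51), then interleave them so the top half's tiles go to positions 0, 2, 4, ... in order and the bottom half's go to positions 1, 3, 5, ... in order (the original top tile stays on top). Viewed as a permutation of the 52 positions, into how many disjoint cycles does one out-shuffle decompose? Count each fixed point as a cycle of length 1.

Trace each unvisited position around until it returns:
(0) (1 2 4 8 16 32 13 26) (3 6 12 24 48 45 39 27) (5 10 20 40 29 7 14 28) (9 18 36 21 42 33 15 30) (11 22 44 37 23 46 41 31) (17 34) (19 38 25 50 49 47 43 35) ... plus 1 more
9 cycles in total.

9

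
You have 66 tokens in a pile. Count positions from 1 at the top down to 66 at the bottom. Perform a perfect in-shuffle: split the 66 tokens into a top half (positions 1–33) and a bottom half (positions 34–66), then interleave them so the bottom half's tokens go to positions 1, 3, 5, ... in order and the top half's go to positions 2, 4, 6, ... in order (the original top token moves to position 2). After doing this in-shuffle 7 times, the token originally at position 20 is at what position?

14

Track the token's position through each in-shuffle:
20 → 40 → 13 → 26 → 52 → 37 → 7 → 14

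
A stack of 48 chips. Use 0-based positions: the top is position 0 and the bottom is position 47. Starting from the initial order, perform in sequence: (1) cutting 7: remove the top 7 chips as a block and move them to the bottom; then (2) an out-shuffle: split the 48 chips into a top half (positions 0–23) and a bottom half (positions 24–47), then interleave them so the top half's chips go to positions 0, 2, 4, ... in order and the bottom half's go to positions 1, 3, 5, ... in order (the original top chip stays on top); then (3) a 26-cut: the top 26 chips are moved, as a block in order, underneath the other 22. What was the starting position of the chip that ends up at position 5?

Undo the operations in reverse order, starting from position 5:
  undo op 3 (cut 26): 5 ← 31
  undo op 2 (out-shuffle, from bottom half): 31 ← 39
  undo op 1 (cut 7): 39 ← 46
So the chip at position 5 came from original position 46.

46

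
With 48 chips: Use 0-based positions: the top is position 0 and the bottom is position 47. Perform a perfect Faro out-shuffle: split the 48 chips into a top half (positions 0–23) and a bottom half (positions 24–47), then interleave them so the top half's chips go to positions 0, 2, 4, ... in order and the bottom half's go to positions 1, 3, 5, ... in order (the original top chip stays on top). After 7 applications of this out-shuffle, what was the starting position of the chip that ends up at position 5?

43

Work backwards from position 5, undoing one out-shuffle at a time:
5 ← 26 ← 13 ← 30 ← 15 ← 31 ← 39 ← 43
So the chip now at position 5 started at position 43.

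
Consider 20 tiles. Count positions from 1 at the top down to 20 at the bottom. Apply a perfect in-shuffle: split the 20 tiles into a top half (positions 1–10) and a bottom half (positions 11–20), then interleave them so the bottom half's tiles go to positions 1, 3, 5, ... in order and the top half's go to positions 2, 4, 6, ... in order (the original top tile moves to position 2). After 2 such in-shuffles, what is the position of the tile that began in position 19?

Track the tile's position through each in-shuffle:
19 → 17 → 13

13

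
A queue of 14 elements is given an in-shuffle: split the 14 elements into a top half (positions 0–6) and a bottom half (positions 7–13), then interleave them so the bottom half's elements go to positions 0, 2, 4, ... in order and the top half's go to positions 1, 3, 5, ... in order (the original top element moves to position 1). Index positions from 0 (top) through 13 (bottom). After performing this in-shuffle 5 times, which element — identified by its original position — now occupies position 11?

5

Work backwards from position 11, undoing one in-shuffle at a time:
11 ← 5 ← 2 ← 8 ← 11 ← 5
So the element now at position 11 started at position 5.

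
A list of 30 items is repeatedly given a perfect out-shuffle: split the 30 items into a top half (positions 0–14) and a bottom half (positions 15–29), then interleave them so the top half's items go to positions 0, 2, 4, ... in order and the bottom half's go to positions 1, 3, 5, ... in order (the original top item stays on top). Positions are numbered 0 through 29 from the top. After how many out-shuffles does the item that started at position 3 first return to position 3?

Follow position 3 under repeated out-shuffles:
3 → 6 → 12 → 24 → 19 → 9 → 18 → 7 → ... → 3 (length 28)
It first returns after 28 out-shuffles.

28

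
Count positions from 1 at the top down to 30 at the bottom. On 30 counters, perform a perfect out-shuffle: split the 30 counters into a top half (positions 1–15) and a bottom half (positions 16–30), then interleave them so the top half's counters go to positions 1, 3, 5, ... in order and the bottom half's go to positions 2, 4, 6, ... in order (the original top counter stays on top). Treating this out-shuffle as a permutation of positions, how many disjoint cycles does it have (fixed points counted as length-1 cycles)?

3

Trace each unvisited position around until it returns:
(1) (2 3 5 9 17 4 ... len 28) (30)
3 cycles in total.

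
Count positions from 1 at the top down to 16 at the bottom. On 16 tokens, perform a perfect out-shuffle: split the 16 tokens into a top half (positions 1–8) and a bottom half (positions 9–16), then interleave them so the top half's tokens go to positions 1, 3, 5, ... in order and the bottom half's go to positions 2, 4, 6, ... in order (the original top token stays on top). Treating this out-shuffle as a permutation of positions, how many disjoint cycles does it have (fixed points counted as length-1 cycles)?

Trace each unvisited position around until it returns:
(1) (2 3 5 9) (4 7 13 10) (6 11) (8 15 14 12) (16)
6 cycles in total.

6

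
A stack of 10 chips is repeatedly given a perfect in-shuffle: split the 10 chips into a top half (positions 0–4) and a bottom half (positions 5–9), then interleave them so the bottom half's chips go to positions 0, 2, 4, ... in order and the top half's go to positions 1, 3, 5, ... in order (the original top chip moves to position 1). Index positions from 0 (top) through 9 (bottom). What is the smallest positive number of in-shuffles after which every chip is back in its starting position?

The in-shuffle permutes the 10 positions with cycle lengths [10].
Every chip is home exactly when every cycle has completed a whole number of laps, i.e. after lcm(10) = 10 in-shuffles.

10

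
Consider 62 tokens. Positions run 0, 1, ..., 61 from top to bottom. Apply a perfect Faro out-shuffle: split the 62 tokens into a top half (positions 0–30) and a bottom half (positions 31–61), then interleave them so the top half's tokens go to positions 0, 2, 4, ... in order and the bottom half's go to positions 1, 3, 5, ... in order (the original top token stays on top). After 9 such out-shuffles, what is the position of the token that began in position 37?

34

Track the token's position through each out-shuffle:
37 → 13 → 26 → 52 → 43 → 25 → 50 → 39 → 17 → 34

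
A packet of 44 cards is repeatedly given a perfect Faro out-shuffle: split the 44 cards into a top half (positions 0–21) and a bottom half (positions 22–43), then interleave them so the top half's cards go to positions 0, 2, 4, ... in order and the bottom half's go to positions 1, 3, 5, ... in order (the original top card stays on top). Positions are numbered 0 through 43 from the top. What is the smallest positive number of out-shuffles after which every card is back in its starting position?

The out-shuffle permutes the 44 positions with cycle lengths [1, 1, 14, 14, 14].
Every card is home exactly when every cycle has completed a whole number of laps, i.e. after lcm(1, 14) = 14 out-shuffles.

14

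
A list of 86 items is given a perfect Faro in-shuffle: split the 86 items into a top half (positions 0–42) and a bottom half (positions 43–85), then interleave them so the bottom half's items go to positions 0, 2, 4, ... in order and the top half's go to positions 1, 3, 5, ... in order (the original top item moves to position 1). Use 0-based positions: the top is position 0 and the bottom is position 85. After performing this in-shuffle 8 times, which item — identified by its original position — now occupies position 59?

74

Work backwards from position 59, undoing one in-shuffle at a time:
59 ← 29 ← 14 ← 50 ← 68 ← 77 ← 38 ← 62 ← 74
So the item now at position 59 started at position 74.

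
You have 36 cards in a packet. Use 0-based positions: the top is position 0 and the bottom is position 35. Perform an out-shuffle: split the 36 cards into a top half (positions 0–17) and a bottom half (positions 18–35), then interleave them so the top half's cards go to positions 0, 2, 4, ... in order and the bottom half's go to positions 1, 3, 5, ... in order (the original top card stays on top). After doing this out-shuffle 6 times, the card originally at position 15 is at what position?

Track the card's position through each out-shuffle:
15 → 30 → 25 → 15 → 30 → 25 → 15

15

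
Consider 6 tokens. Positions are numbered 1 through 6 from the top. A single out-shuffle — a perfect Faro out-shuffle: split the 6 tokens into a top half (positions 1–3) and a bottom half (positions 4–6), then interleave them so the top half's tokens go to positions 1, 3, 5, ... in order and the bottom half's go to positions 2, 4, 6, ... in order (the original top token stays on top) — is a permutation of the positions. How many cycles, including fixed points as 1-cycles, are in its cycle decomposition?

3

Trace each unvisited position around until it returns:
(1) (2 3 5 4) (6)
3 cycles in total.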